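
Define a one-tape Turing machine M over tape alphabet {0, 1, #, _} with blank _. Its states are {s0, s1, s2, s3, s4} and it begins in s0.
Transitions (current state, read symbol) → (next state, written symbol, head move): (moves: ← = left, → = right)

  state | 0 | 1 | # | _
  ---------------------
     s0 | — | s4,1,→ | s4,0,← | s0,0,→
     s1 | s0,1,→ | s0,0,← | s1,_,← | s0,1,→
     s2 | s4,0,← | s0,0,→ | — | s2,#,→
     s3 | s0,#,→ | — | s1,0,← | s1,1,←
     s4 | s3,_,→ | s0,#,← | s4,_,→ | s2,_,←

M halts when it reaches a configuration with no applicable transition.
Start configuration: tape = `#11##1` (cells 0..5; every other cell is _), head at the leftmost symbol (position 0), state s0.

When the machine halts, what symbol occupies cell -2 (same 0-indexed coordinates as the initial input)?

#

s0 | __[#]11##1   read # → write 0, move ←, go to s4
s4 | _[_]011##1   read _ → write _, move ←, go to s2
s2 | [_]_011##1   read _ → write #, move →, go to s2
s2 | #[_]011##1   read _ → write #, move →, go to s2
s2 | ##[0]11##1   read 0 → write 0, move ←, go to s4
s4 | #[#]011##1   read # → write _, move →, go to s4
s4 | #_[0]11##1   read 0 → write _, move →, go to s3
s3 | #__[1]1##1
Cell -2 holds # when M halts.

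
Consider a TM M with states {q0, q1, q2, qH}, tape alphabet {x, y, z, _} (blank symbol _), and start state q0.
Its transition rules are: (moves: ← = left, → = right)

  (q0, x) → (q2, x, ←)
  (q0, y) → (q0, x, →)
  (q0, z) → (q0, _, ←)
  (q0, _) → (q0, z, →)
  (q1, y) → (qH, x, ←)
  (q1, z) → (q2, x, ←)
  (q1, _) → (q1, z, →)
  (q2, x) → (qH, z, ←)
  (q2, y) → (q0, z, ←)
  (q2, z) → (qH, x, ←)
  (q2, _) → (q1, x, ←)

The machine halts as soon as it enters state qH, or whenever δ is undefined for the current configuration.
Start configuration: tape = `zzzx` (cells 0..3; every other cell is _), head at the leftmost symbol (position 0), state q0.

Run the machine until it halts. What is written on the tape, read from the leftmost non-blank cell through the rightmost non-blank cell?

state=q0 head=0 tape=___[z]zzx   (q0,z)→(q0,_,←)
state=q0 head=-1 tape=__[_]_zzx   (q0,_)→(q0,z,→)
state=q0 head=0 tape=__z[_]zzx   (q0,_)→(q0,z,→)
state=q0 head=1 tape=__zz[z]zx   (q0,z)→(q0,_,←)
state=q0 head=0 tape=__z[z]_zx   (q0,z)→(q0,_,←)
state=q0 head=-1 tape=__[z]__zx   (q0,z)→(q0,_,←)
state=q0 head=-2 tape=_[_]___zx   (q0,_)→(q0,z,→)
state=q0 head=-1 tape=_z[_]__zx   (q0,_)→(q0,z,→)
state=q0 head=0 tape=_zz[_]_zx   (q0,_)→(q0,z,→)
state=q0 head=1 tape=_zzz[_]zx   (q0,_)→(q0,z,→)
state=q0 head=2 tape=_zzzz[z]x   (q0,z)→(q0,_,←)
state=q0 head=1 tape=_zzz[z]_x   (q0,z)→(q0,_,←)
state=q0 head=0 tape=_zz[z]__x   (q0,z)→(q0,_,←)
state=q0 head=-1 tape=_z[z]___x   (q0,z)→(q0,_,←)
state=q0 head=-2 tape=_[z]____x   (q0,z)→(q0,_,←)
state=q0 head=-3 tape=[_]_____x   (q0,_)→(q0,z,→)
state=q0 head=-2 tape=z[_]____x   (q0,_)→(q0,z,→)
state=q0 head=-1 tape=zz[_]___x   (q0,_)→(q0,z,→)
state=q0 head=0 tape=zzz[_]__x   (q0,_)→(q0,z,→)
state=q0 head=1 tape=zzzz[_]_x   (q0,_)→(q0,z,→)
state=q0 head=2 tape=zzzzz[_]x   (q0,_)→(q0,z,→)
state=q0 head=3 tape=zzzzzz[x]   (q0,x)→(q2,x,←)
state=q2 head=2 tape=zzzzz[z]x   (q2,z)→(qH,x,←)
state=qH head=1 tape=zzzz[z]xx
The non-blank tape span at halt is zzzzzxx.

zzzzzxx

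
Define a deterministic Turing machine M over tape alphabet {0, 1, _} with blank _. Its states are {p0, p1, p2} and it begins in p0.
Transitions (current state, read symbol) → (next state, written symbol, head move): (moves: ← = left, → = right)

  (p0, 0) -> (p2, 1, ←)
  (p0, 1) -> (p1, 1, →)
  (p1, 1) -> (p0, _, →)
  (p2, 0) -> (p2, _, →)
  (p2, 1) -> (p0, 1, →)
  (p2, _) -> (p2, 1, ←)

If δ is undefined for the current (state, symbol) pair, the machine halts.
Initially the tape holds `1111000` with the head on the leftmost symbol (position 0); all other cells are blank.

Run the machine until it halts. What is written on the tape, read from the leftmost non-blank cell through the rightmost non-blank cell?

p0 | [1]111000_   read 1 → write 1, move →, go to p1
p1 | 1[1]11000_   read 1 → write _, move →, go to p0
p0 | 1_[1]1000_   read 1 → write 1, move →, go to p1
p1 | 1_1[1]000_   read 1 → write _, move →, go to p0
p0 | 1_1_[0]00_   read 0 → write 1, move ←, go to p2
p2 | 1_1[_]100_   read _ → write 1, move ←, go to p2
p2 | 1_[1]1100_   read 1 → write 1, move →, go to p0
p0 | 1_1[1]100_   read 1 → write 1, move →, go to p1
p1 | 1_11[1]00_   read 1 → write _, move →, go to p0
p0 | 1_11_[0]0_   read 0 → write 1, move ←, go to p2
p2 | 1_11[_]10_   read _ → write 1, move ←, go to p2
p2 | 1_1[1]110_   read 1 → write 1, move →, go to p0
p0 | 1_11[1]10_   read 1 → write 1, move →, go to p1
p1 | 1_111[1]0_   read 1 → write _, move →, go to p0
p0 | 1_111_[0]_   read 0 → write 1, move ←, go to p2
p2 | 1_111[_]1_   read _ → write 1, move ←, go to p2
p2 | 1_11[1]11_   read 1 → write 1, move →, go to p0
p0 | 1_111[1]1_   read 1 → write 1, move →, go to p1
p1 | 1_1111[1]_   read 1 → write _, move →, go to p0
p0 | 1_1111_[_]
The non-blank tape span at halt is 1_1111.

1_1111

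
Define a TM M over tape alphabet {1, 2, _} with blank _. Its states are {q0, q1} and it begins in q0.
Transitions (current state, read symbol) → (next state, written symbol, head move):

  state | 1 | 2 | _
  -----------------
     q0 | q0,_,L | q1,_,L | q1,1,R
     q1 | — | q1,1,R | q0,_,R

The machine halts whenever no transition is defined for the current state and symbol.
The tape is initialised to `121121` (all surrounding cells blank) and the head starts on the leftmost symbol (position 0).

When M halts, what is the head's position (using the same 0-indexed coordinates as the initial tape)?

2

q0 | _[1]21121   read 1 → write _, move L, go to q0
q0 | [_]_21121   read _ → write 1, move R, go to q1
q1 | 1[_]21121   read _ → write _, move R, go to q0
q0 | 1_[2]1121   read 2 → write _, move L, go to q1
q1 | 1[_]_1121   read _ → write _, move R, go to q0
q0 | 1_[_]1121   read _ → write 1, move R, go to q1
q1 | 1_1[1]121
At halt the head is at cell 2.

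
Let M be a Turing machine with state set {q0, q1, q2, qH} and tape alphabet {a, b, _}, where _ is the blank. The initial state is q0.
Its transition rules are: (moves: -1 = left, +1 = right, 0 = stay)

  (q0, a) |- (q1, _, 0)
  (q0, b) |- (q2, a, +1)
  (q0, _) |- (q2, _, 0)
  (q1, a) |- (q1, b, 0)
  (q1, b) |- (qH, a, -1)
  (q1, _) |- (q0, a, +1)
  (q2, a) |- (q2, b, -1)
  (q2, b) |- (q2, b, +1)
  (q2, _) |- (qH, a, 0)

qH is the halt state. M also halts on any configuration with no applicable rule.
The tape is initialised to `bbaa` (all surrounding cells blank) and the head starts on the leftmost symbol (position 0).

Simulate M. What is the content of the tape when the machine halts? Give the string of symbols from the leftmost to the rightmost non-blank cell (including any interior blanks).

abbba

state=q0 head=0 tape=[b]baa_   (q0,b)→(q2,a,+1)
state=q2 head=1 tape=a[b]aa_   (q2,b)→(q2,b,+1)
state=q2 head=2 tape=ab[a]a_   (q2,a)→(q2,b,-1)
state=q2 head=1 tape=a[b]ba_   (q2,b)→(q2,b,+1)
state=q2 head=2 tape=ab[b]a_   (q2,b)→(q2,b,+1)
state=q2 head=3 tape=abb[a]_   (q2,a)→(q2,b,-1)
state=q2 head=2 tape=ab[b]b_   (q2,b)→(q2,b,+1)
state=q2 head=3 tape=abb[b]_   (q2,b)→(q2,b,+1)
state=q2 head=4 tape=abbb[_]   (q2,_)→(qH,a,0)
state=qH head=4 tape=abbb[a]
The non-blank tape span at halt is abbba.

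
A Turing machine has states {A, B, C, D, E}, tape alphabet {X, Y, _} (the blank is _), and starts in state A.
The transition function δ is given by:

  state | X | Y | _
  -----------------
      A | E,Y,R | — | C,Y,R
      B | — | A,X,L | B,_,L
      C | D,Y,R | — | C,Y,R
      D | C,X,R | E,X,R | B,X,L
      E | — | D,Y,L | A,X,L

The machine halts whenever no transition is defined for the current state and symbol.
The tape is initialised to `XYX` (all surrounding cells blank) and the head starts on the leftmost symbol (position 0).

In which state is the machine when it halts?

state=A head=0 tape=[X]YX   (A,X)→(E,Y,R)
state=E head=1 tape=Y[Y]X   (E,Y)→(D,Y,L)
state=D head=0 tape=[Y]YX   (D,Y)→(E,X,R)
state=E head=1 tape=X[Y]X   (E,Y)→(D,Y,L)
state=D head=0 tape=[X]YX   (D,X)→(C,X,R)
state=C head=1 tape=X[Y]X
No transition is defined for (C, Y); M halts in state C.

C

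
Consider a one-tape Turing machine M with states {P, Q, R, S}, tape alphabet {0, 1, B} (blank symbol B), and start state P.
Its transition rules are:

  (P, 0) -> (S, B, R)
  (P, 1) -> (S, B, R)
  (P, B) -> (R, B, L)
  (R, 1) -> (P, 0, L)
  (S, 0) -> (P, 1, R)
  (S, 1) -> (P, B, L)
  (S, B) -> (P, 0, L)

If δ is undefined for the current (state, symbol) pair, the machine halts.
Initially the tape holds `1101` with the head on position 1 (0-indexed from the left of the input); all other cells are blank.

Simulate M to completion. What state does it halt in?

state=P head=1 tape=BB1[1]01B   (P,1)→(S,B,R)
state=S head=2 tape=BB1B[0]1B   (S,0)→(P,1,R)
state=P head=3 tape=BB1B1[1]B   (P,1)→(S,B,R)
state=S head=4 tape=BB1B1B[B]   (S,B)→(P,0,L)
state=P head=3 tape=BB1B1[B]0   (P,B)→(R,B,L)
state=R head=2 tape=BB1B[1]B0   (R,1)→(P,0,L)
state=P head=1 tape=BB1[B]0B0   (P,B)→(R,B,L)
state=R head=0 tape=BB[1]B0B0   (R,1)→(P,0,L)
state=P head=-1 tape=B[B]0B0B0   (P,B)→(R,B,L)
state=R head=-2 tape=[B]B0B0B0
No transition is defined for (R, B); M halts in state R.

R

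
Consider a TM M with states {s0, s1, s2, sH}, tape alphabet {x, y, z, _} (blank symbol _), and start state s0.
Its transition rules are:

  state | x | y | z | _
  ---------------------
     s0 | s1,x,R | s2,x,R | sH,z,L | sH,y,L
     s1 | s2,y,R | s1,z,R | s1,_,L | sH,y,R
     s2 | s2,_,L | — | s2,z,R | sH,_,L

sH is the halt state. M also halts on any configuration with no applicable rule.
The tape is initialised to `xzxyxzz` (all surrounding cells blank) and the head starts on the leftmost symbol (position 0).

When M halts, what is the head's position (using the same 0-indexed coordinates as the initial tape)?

0

s0 | [x]zxyxzz   read x → write x, move R, go to s1
s1 | x[z]xyxzz   read z → write _, move L, go to s1
s1 | [x]_xyxzz   read x → write y, move R, go to s2
s2 | y[_]xyxzz   read _ → write _, move L, go to sH
sH | [y]_xyxzz
At halt the head is at cell 0.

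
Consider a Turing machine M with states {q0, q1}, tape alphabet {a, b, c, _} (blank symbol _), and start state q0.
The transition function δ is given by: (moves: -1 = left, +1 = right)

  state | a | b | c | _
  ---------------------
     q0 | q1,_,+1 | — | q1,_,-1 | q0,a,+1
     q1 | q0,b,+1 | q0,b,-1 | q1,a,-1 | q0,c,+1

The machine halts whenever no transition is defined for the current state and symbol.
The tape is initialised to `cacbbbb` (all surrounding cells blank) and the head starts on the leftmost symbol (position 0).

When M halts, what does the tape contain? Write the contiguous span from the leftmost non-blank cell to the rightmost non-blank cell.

state=q0 head=0 tape=_[c]acbbbb   (q0,c)→(q1,_,-1)
state=q1 head=-1 tape=[_]_acbbbb   (q1,_)→(q0,c,+1)
state=q0 head=0 tape=c[_]acbbbb   (q0,_)→(q0,a,+1)
state=q0 head=1 tape=ca[a]cbbbb   (q0,a)→(q1,_,+1)
state=q1 head=2 tape=ca_[c]bbbb   (q1,c)→(q1,a,-1)
state=q1 head=1 tape=ca[_]abbbb   (q1,_)→(q0,c,+1)
state=q0 head=2 tape=cac[a]bbbb   (q0,a)→(q1,_,+1)
state=q1 head=3 tape=cac_[b]bbb   (q1,b)→(q0,b,-1)
state=q0 head=2 tape=cac[_]bbbb   (q0,_)→(q0,a,+1)
state=q0 head=3 tape=caca[b]bbb
The non-blank tape span at halt is cacabbbb.

cacabbbb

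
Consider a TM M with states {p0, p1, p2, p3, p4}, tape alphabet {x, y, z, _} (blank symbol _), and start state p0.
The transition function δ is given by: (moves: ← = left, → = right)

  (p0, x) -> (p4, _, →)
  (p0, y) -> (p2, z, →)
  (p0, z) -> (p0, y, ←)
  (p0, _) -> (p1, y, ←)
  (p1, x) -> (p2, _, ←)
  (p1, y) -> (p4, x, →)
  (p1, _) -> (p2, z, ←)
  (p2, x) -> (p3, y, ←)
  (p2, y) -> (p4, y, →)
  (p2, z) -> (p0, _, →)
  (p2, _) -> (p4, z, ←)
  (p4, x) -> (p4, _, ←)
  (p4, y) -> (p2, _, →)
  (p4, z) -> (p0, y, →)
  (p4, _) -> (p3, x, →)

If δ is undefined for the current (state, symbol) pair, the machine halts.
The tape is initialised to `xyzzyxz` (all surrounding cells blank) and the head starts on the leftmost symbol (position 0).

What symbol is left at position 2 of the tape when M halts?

y

state=p0 head=0 tape=_[x]yzzyxz   (p0,x)→(p4,_,→)
state=p4 head=1 tape=__[y]zzyxz   (p4,y)→(p2,_,→)
state=p2 head=2 tape=___[z]zyxz   (p2,z)→(p0,_,→)
state=p0 head=3 tape=____[z]yxz   (p0,z)→(p0,y,←)
state=p0 head=2 tape=___[_]yyxz   (p0,_)→(p1,y,←)
state=p1 head=1 tape=__[_]yyyxz   (p1,_)→(p2,z,←)
state=p2 head=0 tape=_[_]zyyyxz   (p2,_)→(p4,z,←)
state=p4 head=-1 tape=[_]zzyyyxz   (p4,_)→(p3,x,→)
state=p3 head=0 tape=x[z]zyyyxz
Cell 2 holds y when M halts.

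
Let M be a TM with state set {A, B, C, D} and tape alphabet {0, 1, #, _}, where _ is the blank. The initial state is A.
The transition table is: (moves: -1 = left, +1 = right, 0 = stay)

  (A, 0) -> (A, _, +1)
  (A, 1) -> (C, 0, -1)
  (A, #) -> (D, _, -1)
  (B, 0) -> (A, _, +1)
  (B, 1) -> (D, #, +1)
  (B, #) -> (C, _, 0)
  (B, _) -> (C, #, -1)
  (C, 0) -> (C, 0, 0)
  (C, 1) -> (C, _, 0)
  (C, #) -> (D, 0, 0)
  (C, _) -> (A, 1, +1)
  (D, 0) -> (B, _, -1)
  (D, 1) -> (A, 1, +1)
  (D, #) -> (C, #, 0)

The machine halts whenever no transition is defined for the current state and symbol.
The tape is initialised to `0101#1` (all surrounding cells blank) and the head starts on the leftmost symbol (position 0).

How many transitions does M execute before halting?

A | [0]101#1   read 0 → write _, move +1, go to A
A | _[1]01#1   read 1 → write 0, move -1, go to C
C | [_]001#1   read _ → write 1, move +1, go to A
A | 1[0]01#1   read 0 → write _, move +1, go to A
A | 1_[0]1#1   read 0 → write _, move +1, go to A
A | 1__[1]#1   read 1 → write 0, move -1, go to C
C | 1_[_]0#1   read _ → write 1, move +1, go to A
A | 1_1[0]#1   read 0 → write _, move +1, go to A
A | 1_1_[#]1   read # → write _, move -1, go to D
D | 1_1[_]_1
M halts after 9 transitions.

9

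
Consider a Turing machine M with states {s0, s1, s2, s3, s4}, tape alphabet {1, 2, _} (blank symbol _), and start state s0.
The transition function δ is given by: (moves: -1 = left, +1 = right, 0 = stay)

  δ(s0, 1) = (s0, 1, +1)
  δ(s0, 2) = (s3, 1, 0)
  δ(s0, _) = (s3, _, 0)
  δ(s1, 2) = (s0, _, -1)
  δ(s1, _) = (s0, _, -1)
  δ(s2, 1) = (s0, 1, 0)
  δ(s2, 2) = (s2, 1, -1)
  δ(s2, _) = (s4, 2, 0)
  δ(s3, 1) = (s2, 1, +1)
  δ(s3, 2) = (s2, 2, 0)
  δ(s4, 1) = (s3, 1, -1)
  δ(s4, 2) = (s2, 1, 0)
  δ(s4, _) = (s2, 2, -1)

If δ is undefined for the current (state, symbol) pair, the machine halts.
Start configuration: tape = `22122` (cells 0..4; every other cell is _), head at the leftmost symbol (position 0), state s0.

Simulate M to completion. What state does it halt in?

state=s0 head=0 tape=[2]2122_   (s0,2)→(s3,1,0)
state=s3 head=0 tape=[1]2122_   (s3,1)→(s2,1,+1)
state=s2 head=1 tape=1[2]122_   (s2,2)→(s2,1,-1)
state=s2 head=0 tape=[1]1122_   (s2,1)→(s0,1,0)
state=s0 head=0 tape=[1]1122_   (s0,1)→(s0,1,+1)
state=s0 head=1 tape=1[1]122_   (s0,1)→(s0,1,+1)
state=s0 head=2 tape=11[1]22_   (s0,1)→(s0,1,+1)
state=s0 head=3 tape=111[2]2_   (s0,2)→(s3,1,0)
state=s3 head=3 tape=111[1]2_   (s3,1)→(s2,1,+1)
state=s2 head=4 tape=1111[2]_   (s2,2)→(s2,1,-1)
state=s2 head=3 tape=111[1]1_   (s2,1)→(s0,1,0)
state=s0 head=3 tape=111[1]1_   (s0,1)→(s0,1,+1)
state=s0 head=4 tape=1111[1]_   (s0,1)→(s0,1,+1)
state=s0 head=5 tape=11111[_]   (s0,_)→(s3,_,0)
state=s3 head=5 tape=11111[_]
No transition is defined for (s3, _); M halts in state s3.

s3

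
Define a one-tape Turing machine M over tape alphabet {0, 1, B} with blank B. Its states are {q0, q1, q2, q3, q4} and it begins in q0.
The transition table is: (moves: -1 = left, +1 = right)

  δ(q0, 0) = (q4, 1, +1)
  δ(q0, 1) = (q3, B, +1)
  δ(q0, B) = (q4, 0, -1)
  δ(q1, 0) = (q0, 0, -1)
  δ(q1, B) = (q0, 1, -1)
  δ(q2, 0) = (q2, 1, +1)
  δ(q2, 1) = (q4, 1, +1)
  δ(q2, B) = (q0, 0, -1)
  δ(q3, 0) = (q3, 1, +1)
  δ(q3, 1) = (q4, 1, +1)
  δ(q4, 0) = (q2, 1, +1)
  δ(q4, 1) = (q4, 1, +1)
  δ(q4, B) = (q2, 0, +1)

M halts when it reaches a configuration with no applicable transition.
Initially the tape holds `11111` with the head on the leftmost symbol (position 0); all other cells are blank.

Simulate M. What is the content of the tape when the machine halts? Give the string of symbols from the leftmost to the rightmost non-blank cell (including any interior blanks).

state=q0 head=0 tape=[1]1111BBBB   (q0,1)→(q3,B,+1)
state=q3 head=1 tape=B[1]111BBBB   (q3,1)→(q4,1,+1)
state=q4 head=2 tape=B1[1]11BBBB   (q4,1)→(q4,1,+1)
state=q4 head=3 tape=B11[1]1BBBB   (q4,1)→(q4,1,+1)
state=q4 head=4 tape=B111[1]BBBB   (q4,1)→(q4,1,+1)
state=q4 head=5 tape=B1111[B]BBB   (q4,B)→(q2,0,+1)
state=q2 head=6 tape=B11110[B]BB   (q2,B)→(q0,0,-1)
state=q0 head=5 tape=B1111[0]0BB   (q0,0)→(q4,1,+1)
state=q4 head=6 tape=B11111[0]BB   (q4,0)→(q2,1,+1)
state=q2 head=7 tape=B111111[B]B   (q2,B)→(q0,0,-1)
state=q0 head=6 tape=B11111[1]0B   (q0,1)→(q3,B,+1)
state=q3 head=7 tape=B11111B[0]B   (q3,0)→(q3,1,+1)
state=q3 head=8 tape=B11111B1[B]
The non-blank tape span at halt is 11111B1.

11111B1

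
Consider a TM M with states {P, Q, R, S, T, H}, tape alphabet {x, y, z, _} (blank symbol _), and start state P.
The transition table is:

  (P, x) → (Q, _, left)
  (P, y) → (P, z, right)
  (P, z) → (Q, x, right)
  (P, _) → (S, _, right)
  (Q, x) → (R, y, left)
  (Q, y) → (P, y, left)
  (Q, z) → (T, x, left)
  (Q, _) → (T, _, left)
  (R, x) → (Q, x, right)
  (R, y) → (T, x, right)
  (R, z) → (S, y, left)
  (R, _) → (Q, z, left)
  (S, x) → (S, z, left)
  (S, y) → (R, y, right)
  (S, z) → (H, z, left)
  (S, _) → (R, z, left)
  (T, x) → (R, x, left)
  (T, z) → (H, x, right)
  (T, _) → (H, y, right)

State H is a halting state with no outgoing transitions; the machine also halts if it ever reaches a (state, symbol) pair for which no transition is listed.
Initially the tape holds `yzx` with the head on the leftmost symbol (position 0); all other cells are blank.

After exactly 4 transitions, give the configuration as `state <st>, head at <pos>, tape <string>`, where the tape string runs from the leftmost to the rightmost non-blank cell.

P | [y]zx   read y → write z, move right, go to P
P | z[z]x   read z → write x, move right, go to Q
Q | zx[x]   read x → write y, move left, go to R
R | z[x]y   read x → write x, move right, go to Q
Q | zx[y]
After 4 steps: state Q, head at 2, tape zxy.

state Q, head at 2, tape zxy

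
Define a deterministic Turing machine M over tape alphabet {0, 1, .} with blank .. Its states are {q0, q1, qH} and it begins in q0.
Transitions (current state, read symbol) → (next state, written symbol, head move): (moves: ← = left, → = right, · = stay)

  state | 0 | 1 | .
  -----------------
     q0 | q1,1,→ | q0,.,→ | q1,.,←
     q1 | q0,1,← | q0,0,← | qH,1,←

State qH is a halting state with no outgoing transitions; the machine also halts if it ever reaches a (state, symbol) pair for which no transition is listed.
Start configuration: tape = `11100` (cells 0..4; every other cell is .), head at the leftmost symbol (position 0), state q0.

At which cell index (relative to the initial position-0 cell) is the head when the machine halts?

q0 | [1]1100.   read 1 → write ., move →, go to q0
q0 | .[1]100.   read 1 → write ., move →, go to q0
q0 | ..[1]00.   read 1 → write ., move →, go to q0
q0 | ...[0]0.   read 0 → write 1, move →, go to q1
q1 | ...1[0].   read 0 → write 1, move ←, go to q0
q0 | ...[1]1.   read 1 → write ., move →, go to q0
q0 | ....[1].   read 1 → write ., move →, go to q0
q0 | .....[.]   read . → write ., move ←, go to q1
q1 | ....[.].   read . → write 1, move ←, go to qH
qH | ...[.]1.
At halt the head is at cell 3.

3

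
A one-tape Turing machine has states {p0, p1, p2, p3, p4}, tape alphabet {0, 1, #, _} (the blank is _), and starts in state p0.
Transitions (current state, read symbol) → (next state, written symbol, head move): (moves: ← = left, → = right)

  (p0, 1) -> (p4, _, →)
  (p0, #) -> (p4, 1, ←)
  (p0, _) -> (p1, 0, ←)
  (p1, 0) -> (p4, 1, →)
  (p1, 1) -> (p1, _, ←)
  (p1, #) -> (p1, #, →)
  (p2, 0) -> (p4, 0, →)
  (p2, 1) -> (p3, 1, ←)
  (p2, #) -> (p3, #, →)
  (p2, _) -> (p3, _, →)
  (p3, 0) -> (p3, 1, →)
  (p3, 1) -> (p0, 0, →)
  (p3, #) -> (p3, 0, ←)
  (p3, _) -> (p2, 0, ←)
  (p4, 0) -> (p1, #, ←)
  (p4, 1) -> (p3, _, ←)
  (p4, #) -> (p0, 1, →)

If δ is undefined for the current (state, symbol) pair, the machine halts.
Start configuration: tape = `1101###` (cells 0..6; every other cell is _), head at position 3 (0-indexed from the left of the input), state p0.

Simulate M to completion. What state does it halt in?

state=p0 head=3 tape=_110[1]###   (p0,1)→(p4,_,→)
state=p4 head=4 tape=_110_[#]##   (p4,#)→(p0,1,→)
state=p0 head=5 tape=_110_1[#]#   (p0,#)→(p4,1,←)
state=p4 head=4 tape=_110_[1]1#   (p4,1)→(p3,_,←)
state=p3 head=3 tape=_110[_]_1#   (p3,_)→(p2,0,←)
state=p2 head=2 tape=_11[0]0_1#   (p2,0)→(p4,0,→)
state=p4 head=3 tape=_110[0]_1#   (p4,0)→(p1,#,←)
state=p1 head=2 tape=_11[0]#_1#   (p1,0)→(p4,1,→)
state=p4 head=3 tape=_111[#]_1#   (p4,#)→(p0,1,→)
state=p0 head=4 tape=_1111[_]1#   (p0,_)→(p1,0,←)
state=p1 head=3 tape=_111[1]01#   (p1,1)→(p1,_,←)
state=p1 head=2 tape=_11[1]_01#   (p1,1)→(p1,_,←)
state=p1 head=1 tape=_1[1]__01#   (p1,1)→(p1,_,←)
state=p1 head=0 tape=_[1]___01#   (p1,1)→(p1,_,←)
state=p1 head=-1 tape=[_]____01#
No transition is defined for (p1, _); M halts in state p1.

p1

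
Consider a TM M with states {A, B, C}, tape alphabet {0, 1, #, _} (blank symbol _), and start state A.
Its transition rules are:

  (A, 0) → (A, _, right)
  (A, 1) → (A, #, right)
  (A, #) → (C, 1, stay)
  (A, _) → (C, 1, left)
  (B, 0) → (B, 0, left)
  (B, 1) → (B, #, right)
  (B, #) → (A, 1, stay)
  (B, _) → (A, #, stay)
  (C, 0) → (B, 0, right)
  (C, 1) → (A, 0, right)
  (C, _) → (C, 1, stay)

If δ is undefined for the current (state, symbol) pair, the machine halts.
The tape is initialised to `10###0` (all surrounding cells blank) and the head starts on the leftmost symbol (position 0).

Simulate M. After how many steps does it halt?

state=A head=0 tape=[1]0###0__   (A,1)→(A,#,right)
state=A head=1 tape=#[0]###0__   (A,0)→(A,_,right)
state=A head=2 tape=#_[#]##0__   (A,#)→(C,1,stay)
state=C head=2 tape=#_[1]##0__   (C,1)→(A,0,right)
state=A head=3 tape=#_0[#]#0__   (A,#)→(C,1,stay)
state=C head=3 tape=#_0[1]#0__   (C,1)→(A,0,right)
state=A head=4 tape=#_00[#]0__   (A,#)→(C,1,stay)
state=C head=4 tape=#_00[1]0__   (C,1)→(A,0,right)
state=A head=5 tape=#_000[0]__   (A,0)→(A,_,right)
state=A head=6 tape=#_000_[_]_   (A,_)→(C,1,left)
state=C head=5 tape=#_000[_]1_   (C,_)→(C,1,stay)
state=C head=5 tape=#_000[1]1_   (C,1)→(A,0,right)
state=A head=6 tape=#_0000[1]_   (A,1)→(A,#,right)
state=A head=7 tape=#_0000#[_]   (A,_)→(C,1,left)
state=C head=6 tape=#_0000[#]1
M halts after 14 transitions.

14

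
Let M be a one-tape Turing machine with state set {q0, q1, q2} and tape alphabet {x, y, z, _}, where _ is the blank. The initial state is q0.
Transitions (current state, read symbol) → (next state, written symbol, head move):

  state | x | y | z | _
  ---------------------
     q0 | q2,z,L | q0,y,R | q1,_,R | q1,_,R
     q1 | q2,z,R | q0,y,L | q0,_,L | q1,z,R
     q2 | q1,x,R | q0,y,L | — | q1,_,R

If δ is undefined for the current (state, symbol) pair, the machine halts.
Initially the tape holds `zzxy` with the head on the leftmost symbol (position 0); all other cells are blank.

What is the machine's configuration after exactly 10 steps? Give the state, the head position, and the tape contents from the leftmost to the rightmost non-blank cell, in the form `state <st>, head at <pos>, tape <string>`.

q0 | [z]zxy   read z → write _, move R, go to q1
q1 | _[z]xy   read z → write _, move L, go to q0
q0 | [_]_xy   read _ → write _, move R, go to q1
q1 | _[_]xy   read _ → write z, move R, go to q1
q1 | _z[x]y   read x → write z, move R, go to q2
q2 | _zz[y]   read y → write y, move L, go to q0
q0 | _z[z]y   read z → write _, move R, go to q1
q1 | _z_[y]   read y → write y, move L, go to q0
q0 | _z[_]y   read _ → write _, move R, go to q1
q1 | _z_[y]   read y → write y, move L, go to q0
q0 | _z[_]y
After 10 steps: state q0, head at 2, tape z_y.

state q0, head at 2, tape z_y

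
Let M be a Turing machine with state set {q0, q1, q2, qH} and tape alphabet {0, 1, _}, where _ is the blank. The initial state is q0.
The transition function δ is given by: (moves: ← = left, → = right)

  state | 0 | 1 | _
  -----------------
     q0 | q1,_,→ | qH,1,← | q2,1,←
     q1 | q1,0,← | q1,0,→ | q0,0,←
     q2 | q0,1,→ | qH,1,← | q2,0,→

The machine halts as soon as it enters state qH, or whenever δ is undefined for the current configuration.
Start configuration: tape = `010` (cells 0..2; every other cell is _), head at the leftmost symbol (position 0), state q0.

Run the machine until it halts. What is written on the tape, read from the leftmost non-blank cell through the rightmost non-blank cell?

q0 | __[0]10   read 0 → write _, move →, go to q1
q1 | ___[1]0   read 1 → write 0, move →, go to q1
q1 | ___0[0]   read 0 → write 0, move ←, go to q1
q1 | ___[0]0   read 0 → write 0, move ←, go to q1
q1 | __[_]00   read _ → write 0, move ←, go to q0
q0 | _[_]000   read _ → write 1, move ←, go to q2
q2 | [_]1000   read _ → write 0, move →, go to q2
q2 | 0[1]000   read 1 → write 1, move ←, go to qH
qH | [0]1000
The non-blank tape span at halt is 01000.

01000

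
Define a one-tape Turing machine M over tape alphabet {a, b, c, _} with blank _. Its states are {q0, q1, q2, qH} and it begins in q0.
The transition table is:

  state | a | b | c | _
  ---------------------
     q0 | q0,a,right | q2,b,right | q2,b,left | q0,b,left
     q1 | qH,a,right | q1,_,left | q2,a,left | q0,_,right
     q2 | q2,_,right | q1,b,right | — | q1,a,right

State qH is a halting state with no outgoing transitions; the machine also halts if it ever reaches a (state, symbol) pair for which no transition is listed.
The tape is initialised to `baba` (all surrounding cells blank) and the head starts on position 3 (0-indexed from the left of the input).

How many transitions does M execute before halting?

state=q0 head=3 tape=bab[a]______   (q0,a)→(q0,a,right)
state=q0 head=4 tape=baba[_]_____   (q0,_)→(q0,b,left)
state=q0 head=3 tape=bab[a]b_____   (q0,a)→(q0,a,right)
state=q0 head=4 tape=baba[b]_____   (q0,b)→(q2,b,right)
state=q2 head=5 tape=babab[_]____   (q2,_)→(q1,a,right)
state=q1 head=6 tape=bababa[_]___   (q1,_)→(q0,_,right)
state=q0 head=7 tape=bababa_[_]__   (q0,_)→(q0,b,left)
state=q0 head=6 tape=bababa[_]b__   (q0,_)→(q0,b,left)
state=q0 head=5 tape=babab[a]bb__   (q0,a)→(q0,a,right)
state=q0 head=6 tape=bababa[b]b__   (q0,b)→(q2,b,right)
state=q2 head=7 tape=bababab[b]__   (q2,b)→(q1,b,right)
state=q1 head=8 tape=babababb[_]_   (q1,_)→(q0,_,right)
state=q0 head=9 tape=babababb_[_]   (q0,_)→(q0,b,left)
state=q0 head=8 tape=babababb[_]b   (q0,_)→(q0,b,left)
state=q0 head=7 tape=bababab[b]bb   (q0,b)→(q2,b,right)
state=q2 head=8 tape=babababb[b]b   (q2,b)→(q1,b,right)
state=q1 head=9 tape=babababbb[b]   (q1,b)→(q1,_,left)
state=q1 head=8 tape=babababb[b]_   (q1,b)→(q1,_,left)
state=q1 head=7 tape=bababab[b]__   (q1,b)→(q1,_,left)
state=q1 head=6 tape=bababa[b]___   (q1,b)→(q1,_,left)
state=q1 head=5 tape=babab[a]____   (q1,a)→(qH,a,right)
state=qH head=6 tape=bababa[_]___
M halts after 21 transitions.

21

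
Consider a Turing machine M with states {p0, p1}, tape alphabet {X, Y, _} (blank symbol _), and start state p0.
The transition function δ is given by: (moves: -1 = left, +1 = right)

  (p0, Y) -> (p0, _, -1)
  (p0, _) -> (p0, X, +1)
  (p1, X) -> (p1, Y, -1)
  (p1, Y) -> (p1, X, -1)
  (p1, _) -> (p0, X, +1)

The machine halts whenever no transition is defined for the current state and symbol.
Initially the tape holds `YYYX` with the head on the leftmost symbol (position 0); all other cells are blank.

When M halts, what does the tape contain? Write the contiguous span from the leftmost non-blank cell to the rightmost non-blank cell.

XX_YX

p0 | _[Y]YYX   read Y → write _, move -1, go to p0
p0 | [_]_YYX   read _ → write X, move +1, go to p0
p0 | X[_]YYX   read _ → write X, move +1, go to p0
p0 | XX[Y]YX   read Y → write _, move -1, go to p0
p0 | X[X]_YX
The non-blank tape span at halt is XX_YX.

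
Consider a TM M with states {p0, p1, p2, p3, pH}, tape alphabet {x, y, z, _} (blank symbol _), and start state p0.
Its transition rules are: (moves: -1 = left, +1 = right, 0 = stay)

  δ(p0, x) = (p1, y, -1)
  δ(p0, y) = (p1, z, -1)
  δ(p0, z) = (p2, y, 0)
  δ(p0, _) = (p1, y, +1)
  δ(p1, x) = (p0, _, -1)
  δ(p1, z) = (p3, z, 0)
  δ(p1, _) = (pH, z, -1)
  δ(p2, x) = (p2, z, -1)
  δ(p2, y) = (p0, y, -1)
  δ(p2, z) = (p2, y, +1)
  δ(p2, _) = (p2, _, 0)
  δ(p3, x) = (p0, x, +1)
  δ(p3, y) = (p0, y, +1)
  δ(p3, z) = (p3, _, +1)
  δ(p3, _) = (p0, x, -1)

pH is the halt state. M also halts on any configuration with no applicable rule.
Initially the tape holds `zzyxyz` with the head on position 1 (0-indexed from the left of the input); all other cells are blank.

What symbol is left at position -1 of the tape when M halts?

y

state=p0 head=1 tape=_z[z]yxyz   (p0,z)→(p2,y,0)
state=p2 head=1 tape=_z[y]yxyz   (p2,y)→(p0,y,-1)
state=p0 head=0 tape=_[z]yyxyz   (p0,z)→(p2,y,0)
state=p2 head=0 tape=_[y]yyxyz   (p2,y)→(p0,y,-1)
state=p0 head=-1 tape=[_]yyyxyz   (p0,_)→(p1,y,+1)
state=p1 head=0 tape=y[y]yyxyz
Cell -1 holds y when M halts.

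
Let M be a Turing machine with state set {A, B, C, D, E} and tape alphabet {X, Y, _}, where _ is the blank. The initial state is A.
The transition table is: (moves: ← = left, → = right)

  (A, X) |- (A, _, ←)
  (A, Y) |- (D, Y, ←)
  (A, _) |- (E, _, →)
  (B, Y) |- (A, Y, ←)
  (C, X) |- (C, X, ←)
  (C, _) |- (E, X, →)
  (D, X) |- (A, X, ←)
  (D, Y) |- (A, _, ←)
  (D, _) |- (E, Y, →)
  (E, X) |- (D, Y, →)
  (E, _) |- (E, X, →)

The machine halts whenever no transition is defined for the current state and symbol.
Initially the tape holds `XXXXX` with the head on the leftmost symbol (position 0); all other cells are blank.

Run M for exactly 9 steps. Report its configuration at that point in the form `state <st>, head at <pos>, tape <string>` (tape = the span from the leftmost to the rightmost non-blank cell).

A | _[X]XXXX   read X → write _, move ←, go to A
A | [_]_XXXX   read _ → write _, move →, go to E
E | _[_]XXXX   read _ → write X, move →, go to E
E | _X[X]XXX   read X → write Y, move →, go to D
D | _XY[X]XX   read X → write X, move ←, go to A
A | _X[Y]XXX   read Y → write Y, move ←, go to D
D | _[X]YXXX   read X → write X, move ←, go to A
A | [_]XYXXX   read _ → write _, move →, go to E
E | _[X]YXXX   read X → write Y, move →, go to D
D | _Y[Y]XXX
After 9 steps: state D, head at 1, tape YYXXX.

state D, head at 1, tape YYXXX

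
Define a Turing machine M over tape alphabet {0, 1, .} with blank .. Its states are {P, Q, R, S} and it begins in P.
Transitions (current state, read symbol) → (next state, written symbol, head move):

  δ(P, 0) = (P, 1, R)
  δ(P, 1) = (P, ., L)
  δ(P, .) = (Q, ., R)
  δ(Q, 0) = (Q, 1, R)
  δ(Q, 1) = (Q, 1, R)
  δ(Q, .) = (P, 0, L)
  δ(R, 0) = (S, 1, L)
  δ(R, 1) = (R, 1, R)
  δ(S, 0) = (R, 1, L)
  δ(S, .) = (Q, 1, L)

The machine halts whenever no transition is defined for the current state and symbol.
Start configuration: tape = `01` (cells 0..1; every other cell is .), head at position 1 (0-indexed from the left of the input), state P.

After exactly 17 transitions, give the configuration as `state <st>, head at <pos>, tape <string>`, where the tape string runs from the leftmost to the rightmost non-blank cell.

state Q, head at 2, tape 1...0

P | 0[1]...   read 1 → write ., move L, go to P
P | [0]....   read 0 → write 1, move R, go to P
P | 1[.]...   read . → write ., move R, go to Q
Q | 1.[.]..   read . → write 0, move L, go to P
P | 1[.]0..   read . → write ., move R, go to Q
Q | 1.[0]..   read 0 → write 1, move R, go to Q
Q | 1.1[.].   read . → write 0, move L, go to P
P | 1.[1]0.   read 1 → write ., move L, go to P
P | 1[.].0.   read . → write ., move R, go to Q
Q | 1.[.]0.   read . → write 0, move L, go to P
P | 1[.]00.   read . → write ., move R, go to Q
Q | 1.[0]0.   read 0 → write 1, move R, go to Q
Q | 1.1[0].   read 0 → write 1, move R, go to Q
Q | 1.11[.]   read . → write 0, move L, go to P
P | 1.1[1]0   read 1 → write ., move L, go to P
P | 1.[1].0   read 1 → write ., move L, go to P
P | 1[.]..0   read . → write ., move R, go to Q
Q | 1.[.].0
After 17 steps: state Q, head at 2, tape 1...0.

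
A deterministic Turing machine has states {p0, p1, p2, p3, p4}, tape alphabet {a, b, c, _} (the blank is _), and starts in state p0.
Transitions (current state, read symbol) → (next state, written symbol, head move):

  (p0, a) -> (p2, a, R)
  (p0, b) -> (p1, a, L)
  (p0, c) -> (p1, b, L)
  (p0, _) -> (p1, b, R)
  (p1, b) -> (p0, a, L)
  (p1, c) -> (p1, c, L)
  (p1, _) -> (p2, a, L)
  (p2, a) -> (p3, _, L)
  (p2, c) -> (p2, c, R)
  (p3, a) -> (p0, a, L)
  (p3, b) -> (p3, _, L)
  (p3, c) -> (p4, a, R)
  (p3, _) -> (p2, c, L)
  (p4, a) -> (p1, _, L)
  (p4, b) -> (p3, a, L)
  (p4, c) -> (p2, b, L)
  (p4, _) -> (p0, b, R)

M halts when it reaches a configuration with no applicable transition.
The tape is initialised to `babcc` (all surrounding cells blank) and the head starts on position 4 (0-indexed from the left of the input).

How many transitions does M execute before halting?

p0 | __babc[c]   read c → write b, move L, go to p1
p1 | __bab[c]b   read c → write c, move L, go to p1
p1 | __ba[b]cb   read b → write a, move L, go to p0
p0 | __b[a]acb   read a → write a, move R, go to p2
p2 | __ba[a]cb   read a → write _, move L, go to p3
p3 | __b[a]_cb   read a → write a, move L, go to p0
p0 | __[b]a_cb   read b → write a, move L, go to p1
p1 | _[_]aa_cb   read _ → write a, move L, go to p2
p2 | [_]aaa_cb
M halts after 8 transitions.

8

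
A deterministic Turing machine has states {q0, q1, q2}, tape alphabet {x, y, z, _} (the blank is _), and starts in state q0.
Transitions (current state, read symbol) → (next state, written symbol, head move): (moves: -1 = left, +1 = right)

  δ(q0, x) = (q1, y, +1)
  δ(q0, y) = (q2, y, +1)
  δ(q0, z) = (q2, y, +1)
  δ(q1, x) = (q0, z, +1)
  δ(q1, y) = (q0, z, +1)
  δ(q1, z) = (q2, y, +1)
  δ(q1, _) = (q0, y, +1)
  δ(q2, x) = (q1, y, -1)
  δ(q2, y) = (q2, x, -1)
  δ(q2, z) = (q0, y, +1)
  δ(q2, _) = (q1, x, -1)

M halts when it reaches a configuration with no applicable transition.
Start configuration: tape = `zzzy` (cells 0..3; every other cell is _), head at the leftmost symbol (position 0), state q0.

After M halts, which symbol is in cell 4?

y

state=q0 head=0 tape=__[z]zzy__   (q0,z)→(q2,y,+1)
state=q2 head=1 tape=__y[z]zy__   (q2,z)→(q0,y,+1)
state=q0 head=2 tape=__yy[z]y__   (q0,z)→(q2,y,+1)
state=q2 head=3 tape=__yyy[y]__   (q2,y)→(q2,x,-1)
state=q2 head=2 tape=__yy[y]x__   (q2,y)→(q2,x,-1)
state=q2 head=1 tape=__y[y]xx__   (q2,y)→(q2,x,-1)
state=q2 head=0 tape=__[y]xxx__   (q2,y)→(q2,x,-1)
state=q2 head=-1 tape=_[_]xxxx__   (q2,_)→(q1,x,-1)
state=q1 head=-2 tape=[_]xxxxx__   (q1,_)→(q0,y,+1)
state=q0 head=-1 tape=y[x]xxxx__   (q0,x)→(q1,y,+1)
state=q1 head=0 tape=yy[x]xxx__   (q1,x)→(q0,z,+1)
state=q0 head=1 tape=yyz[x]xx__   (q0,x)→(q1,y,+1)
state=q1 head=2 tape=yyzy[x]x__   (q1,x)→(q0,z,+1)
state=q0 head=3 tape=yyzyz[x]__   (q0,x)→(q1,y,+1)
state=q1 head=4 tape=yyzyzy[_]_   (q1,_)→(q0,y,+1)
state=q0 head=5 tape=yyzyzyy[_]
Cell 4 holds y when M halts.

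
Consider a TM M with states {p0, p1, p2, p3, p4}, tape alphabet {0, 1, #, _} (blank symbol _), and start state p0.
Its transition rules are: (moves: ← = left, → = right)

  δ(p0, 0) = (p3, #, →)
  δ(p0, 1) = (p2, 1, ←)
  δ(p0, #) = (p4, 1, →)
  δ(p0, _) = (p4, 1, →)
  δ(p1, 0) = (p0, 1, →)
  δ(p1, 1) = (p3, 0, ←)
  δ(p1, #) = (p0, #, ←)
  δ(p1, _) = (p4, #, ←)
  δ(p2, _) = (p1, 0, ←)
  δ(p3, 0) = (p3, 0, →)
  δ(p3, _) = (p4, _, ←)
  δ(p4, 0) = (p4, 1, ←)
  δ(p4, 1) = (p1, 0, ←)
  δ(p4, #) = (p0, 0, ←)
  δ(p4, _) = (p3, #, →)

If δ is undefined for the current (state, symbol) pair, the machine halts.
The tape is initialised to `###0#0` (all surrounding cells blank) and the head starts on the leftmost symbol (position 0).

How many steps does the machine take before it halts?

6

state=p0 head=0 tape=___[#]##0#0   (p0,#)→(p4,1,→)
state=p4 head=1 tape=___1[#]#0#0   (p4,#)→(p0,0,←)
state=p0 head=0 tape=___[1]0#0#0   (p0,1)→(p2,1,←)
state=p2 head=-1 tape=__[_]10#0#0   (p2,_)→(p1,0,←)
state=p1 head=-2 tape=_[_]010#0#0   (p1,_)→(p4,#,←)
state=p4 head=-3 tape=[_]#010#0#0   (p4,_)→(p3,#,→)
state=p3 head=-2 tape=#[#]010#0#0
M halts after 6 transitions.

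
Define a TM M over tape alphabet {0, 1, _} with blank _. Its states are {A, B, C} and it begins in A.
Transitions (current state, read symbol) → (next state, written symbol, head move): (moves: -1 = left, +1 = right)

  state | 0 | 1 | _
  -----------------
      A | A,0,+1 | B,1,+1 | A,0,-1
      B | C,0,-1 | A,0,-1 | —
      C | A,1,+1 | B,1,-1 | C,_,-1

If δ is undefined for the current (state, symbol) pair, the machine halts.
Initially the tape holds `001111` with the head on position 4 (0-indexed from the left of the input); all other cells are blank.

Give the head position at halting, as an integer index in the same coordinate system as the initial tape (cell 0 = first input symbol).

state=A head=4 tape=_0011[1]1   (A,1)→(B,1,+1)
state=B head=5 tape=_00111[1]   (B,1)→(A,0,-1)
state=A head=4 tape=_0011[1]0   (A,1)→(B,1,+1)
state=B head=5 tape=_00111[0]   (B,0)→(C,0,-1)
state=C head=4 tape=_0011[1]0   (C,1)→(B,1,-1)
state=B head=3 tape=_001[1]10   (B,1)→(A,0,-1)
state=A head=2 tape=_00[1]010   (A,1)→(B,1,+1)
state=B head=3 tape=_001[0]10   (B,0)→(C,0,-1)
state=C head=2 tape=_00[1]010   (C,1)→(B,1,-1)
state=B head=1 tape=_0[0]1010   (B,0)→(C,0,-1)
state=C head=0 tape=_[0]01010   (C,0)→(A,1,+1)
state=A head=1 tape=_1[0]1010   (A,0)→(A,0,+1)
state=A head=2 tape=_10[1]010   (A,1)→(B,1,+1)
state=B head=3 tape=_101[0]10   (B,0)→(C,0,-1)
state=C head=2 tape=_10[1]010   (C,1)→(B,1,-1)
state=B head=1 tape=_1[0]1010   (B,0)→(C,0,-1)
state=C head=0 tape=_[1]01010   (C,1)→(B,1,-1)
state=B head=-1 tape=[_]101010
At halt the head is at cell -1.

-1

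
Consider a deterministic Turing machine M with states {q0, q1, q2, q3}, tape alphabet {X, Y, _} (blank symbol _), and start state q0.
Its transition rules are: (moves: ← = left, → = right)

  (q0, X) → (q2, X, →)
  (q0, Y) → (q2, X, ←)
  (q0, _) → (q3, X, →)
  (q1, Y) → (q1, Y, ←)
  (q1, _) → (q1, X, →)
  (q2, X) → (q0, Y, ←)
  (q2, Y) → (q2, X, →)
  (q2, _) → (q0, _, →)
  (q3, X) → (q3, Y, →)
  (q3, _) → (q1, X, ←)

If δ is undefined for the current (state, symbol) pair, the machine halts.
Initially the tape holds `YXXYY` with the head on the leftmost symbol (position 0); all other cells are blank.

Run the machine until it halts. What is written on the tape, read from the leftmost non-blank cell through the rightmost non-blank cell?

q0 | _[Y]XXYY___   read Y → write X, move ←, go to q2
q2 | [_]XXXYY___   read _ → write _, move →, go to q0
q0 | _[X]XXYY___   read X → write X, move →, go to q2
q2 | _X[X]XYY___   read X → write Y, move ←, go to q0
q0 | _[X]YXYY___   read X → write X, move →, go to q2
q2 | _X[Y]XYY___   read Y → write X, move →, go to q2
q2 | _XX[X]YY___   read X → write Y, move ←, go to q0
q0 | _X[X]YYY___   read X → write X, move →, go to q2
q2 | _XX[Y]YY___   read Y → write X, move →, go to q2
q2 | _XXX[Y]Y___   read Y → write X, move →, go to q2
q2 | _XXXX[Y]___   read Y → write X, move →, go to q2
q2 | _XXXXX[_]__   read _ → write _, move →, go to q0
q0 | _XXXXX_[_]_   read _ → write X, move →, go to q3
q3 | _XXXXX_X[_]   read _ → write X, move ←, go to q1
q1 | _XXXXX_[X]X
The non-blank tape span at halt is XXXXX_XX.

XXXXX_XX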